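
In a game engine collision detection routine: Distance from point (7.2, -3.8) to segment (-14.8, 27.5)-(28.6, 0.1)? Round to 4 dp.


Project P onto AB: t = 0.688 (clamped to [0,1])
Closest point on segment: (15.0593, 8.6487)
Distance: 14.7221

14.7221


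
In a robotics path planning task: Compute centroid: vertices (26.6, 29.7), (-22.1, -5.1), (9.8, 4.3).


Centroid = ((x_A+x_B+x_C)/3, (y_A+y_B+y_C)/3)
= ((26.6+(-22.1)+9.8)/3, (29.7+(-5.1)+4.3)/3)
= (4.7667, 9.6333)

(4.7667, 9.6333)


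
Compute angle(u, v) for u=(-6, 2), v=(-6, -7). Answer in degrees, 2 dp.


u.v = 22, |u| = sqrt(40) = 6.3246, |v| = sqrt(85) = 9.2195
cos(theta) = u.v/(|u||v|) = 22/sqrt(3400) = 0.377297
theta = acos(0.377297) = 67.83 degrees

67.83 degrees


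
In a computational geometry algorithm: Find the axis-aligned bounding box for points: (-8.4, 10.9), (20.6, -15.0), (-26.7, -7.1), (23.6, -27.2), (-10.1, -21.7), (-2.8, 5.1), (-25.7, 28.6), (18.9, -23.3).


x range: [-26.7, 23.6]
y range: [-27.2, 28.6]
Bounding box: (-26.7,-27.2) to (23.6,28.6)

(-26.7,-27.2) to (23.6,28.6)


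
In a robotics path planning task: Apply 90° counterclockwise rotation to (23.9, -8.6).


90° CCW: (x,y) -> (-y, x)
(23.9,-8.6) -> (8.6, 23.9)

(8.6, 23.9)


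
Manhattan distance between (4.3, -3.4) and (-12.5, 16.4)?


|4.3-(-12.5)| + |(-3.4)-16.4| = 16.8 + 19.8 = 36.6

36.6


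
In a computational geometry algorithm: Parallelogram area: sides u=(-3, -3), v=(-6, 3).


|u x v| = |(-3)*3 - (-3)*(-6)|
= |(-9) - 18| = 27

27


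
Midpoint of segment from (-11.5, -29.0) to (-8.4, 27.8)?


M = (((-11.5)+(-8.4))/2, ((-29)+27.8)/2)
= (-9.95, -0.6)

(-9.95, -0.6)


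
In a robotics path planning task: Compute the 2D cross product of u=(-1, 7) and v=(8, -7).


u x v = u_x*v_y - u_y*v_x = (-1)*(-7) - 7*8
= 7 - 56 = -49

-49


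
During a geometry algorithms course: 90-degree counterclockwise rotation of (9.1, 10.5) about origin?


90° CCW: (x,y) -> (-y, x)
(9.1,10.5) -> (-10.5, 9.1)

(-10.5, 9.1)


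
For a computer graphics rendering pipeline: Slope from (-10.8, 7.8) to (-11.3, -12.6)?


slope = (y2-y1)/(x2-x1) = ((-12.6)-7.8)/((-11.3)-(-10.8)) = (-20.4)/(-0.5) = 40.8

40.8


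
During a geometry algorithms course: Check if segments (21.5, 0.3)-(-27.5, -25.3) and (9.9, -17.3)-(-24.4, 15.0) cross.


Cross products: d1=-978.36, d2=1482.42, d3=565.44, d4=-1895.34
d1*d2 < 0 and d3*d4 < 0? yes

Yes, they intersect


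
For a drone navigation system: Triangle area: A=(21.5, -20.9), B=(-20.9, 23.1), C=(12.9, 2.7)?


Area = |x_A(y_B-y_C) + x_B(y_C-y_A) + x_C(y_A-y_B)|/2
= |438.6 + (-493.24) + (-567.6)|/2
= 622.24/2 = 311.12

311.12


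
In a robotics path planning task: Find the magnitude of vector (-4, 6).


|u| = sqrt((-4)^2 + 6^2) = sqrt(52) = 7.2111

7.2111


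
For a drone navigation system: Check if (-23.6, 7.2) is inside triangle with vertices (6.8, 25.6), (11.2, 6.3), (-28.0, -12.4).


Cross products: AB x AP = -667.68, BC x BP = -686.04, CA x CP = 514.88
All same sign? no

No, outside


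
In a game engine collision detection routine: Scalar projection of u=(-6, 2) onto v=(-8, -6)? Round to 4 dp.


u.v = 36, |v| = sqrt(100) = 10
Scalar projection = u.v / |v| = 36 / sqrt(100) = 3.6

3.6


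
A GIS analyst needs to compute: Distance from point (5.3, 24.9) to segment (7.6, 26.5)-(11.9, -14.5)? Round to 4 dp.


Project P onto AB: t = 0.0328 (clamped to [0,1])
Closest point on segment: (7.741, 25.156)
Distance: 2.4543

2.4543


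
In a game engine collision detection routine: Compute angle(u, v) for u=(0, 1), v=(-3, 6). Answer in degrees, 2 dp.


u.v = 6, |u| = sqrt(1) = 1, |v| = sqrt(45) = 6.7082
cos(theta) = u.v/(|u||v|) = 6/sqrt(45) = 0.894427
theta = acos(0.894427) = 26.57 degrees

26.57 degrees


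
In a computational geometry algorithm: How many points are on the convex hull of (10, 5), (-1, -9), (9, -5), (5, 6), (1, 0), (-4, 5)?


Convex hull vertices (CCW): (-4, 5), (-1, -9), (9, -5), (10, 5), (5, 6)
Count = 5

5


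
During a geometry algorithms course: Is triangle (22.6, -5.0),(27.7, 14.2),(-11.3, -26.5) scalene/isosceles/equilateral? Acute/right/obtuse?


Side lengths squared: AB^2=394.65, BC^2=3177.49, CA^2=1611.46
Sorted: [394.65, 1611.46, 3177.49]
By sides: Scalene, By angles: Obtuse

Scalene, Obtuse


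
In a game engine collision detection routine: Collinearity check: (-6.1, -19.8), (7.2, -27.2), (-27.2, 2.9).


Cross product: (7.2-(-6.1))*(2.9-(-19.8)) - ((-27.2)-(-19.8))*((-27.2)-(-6.1))
= 145.77

No, not collinear


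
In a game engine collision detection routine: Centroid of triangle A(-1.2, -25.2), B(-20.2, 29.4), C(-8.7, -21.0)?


Centroid = ((x_A+x_B+x_C)/3, (y_A+y_B+y_C)/3)
= (((-1.2)+(-20.2)+(-8.7))/3, ((-25.2)+29.4+(-21))/3)
= (-10.0333, -5.6)

(-10.0333, -5.6)


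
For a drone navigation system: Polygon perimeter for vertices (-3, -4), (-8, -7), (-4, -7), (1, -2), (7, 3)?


Sides: (-3, -4)->(-8, -7): sqrt(34) = 5.830952, (-8, -7)->(-4, -7): sqrt(16) = 4, (-4, -7)->(1, -2): sqrt(50) = 7.071068, (1, -2)->(7, 3): sqrt(61) = 7.81025, (7, 3)->(-3, -4): sqrt(149) = 12.206556
Sum = 36.918826
Perimeter = 36.9188

36.9188


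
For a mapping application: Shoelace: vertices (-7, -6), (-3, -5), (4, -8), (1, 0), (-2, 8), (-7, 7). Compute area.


Shoelace sum: ((-7)*(-5) - (-3)*(-6)) + ((-3)*(-8) - 4*(-5)) + (4*0 - 1*(-8)) + (1*8 - (-2)*0) + ((-2)*7 - (-7)*8) + ((-7)*(-6) - (-7)*7)
= 210
Area = |210|/2 = 105

105


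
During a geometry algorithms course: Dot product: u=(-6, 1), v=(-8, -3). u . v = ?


u . v = u_x*v_x + u_y*v_y = (-6)*(-8) + 1*(-3)
= 48 + (-3) = 45

45


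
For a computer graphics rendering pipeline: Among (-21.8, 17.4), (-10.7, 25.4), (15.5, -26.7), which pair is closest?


d(P0,P1) = 13.6825, d(P0,P2) = 57.759, d(P1,P2) = 58.3168
Closest: P0 and P1

Closest pair: (-21.8, 17.4) and (-10.7, 25.4), distance = 13.6825


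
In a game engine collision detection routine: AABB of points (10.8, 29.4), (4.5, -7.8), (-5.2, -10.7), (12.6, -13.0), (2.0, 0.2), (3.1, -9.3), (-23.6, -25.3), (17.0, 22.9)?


x range: [-23.6, 17]
y range: [-25.3, 29.4]
Bounding box: (-23.6,-25.3) to (17,29.4)

(-23.6,-25.3) to (17,29.4)


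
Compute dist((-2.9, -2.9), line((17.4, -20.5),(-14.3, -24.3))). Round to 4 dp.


|cross product| = 635.06
|line direction| = sqrt(1019.33) = 31.9269
Distance = 635.06/sqrt(1019.33) = 19.891

19.891


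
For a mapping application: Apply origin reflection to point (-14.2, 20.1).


Reflection over origin: (x,y) -> (-x,-y)
(-14.2, 20.1) -> (14.2, -20.1)

(14.2, -20.1)


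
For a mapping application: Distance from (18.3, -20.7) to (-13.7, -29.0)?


dx=-32, dy=-8.3
d^2 = (-32)^2 + (-8.3)^2 = 1092.89
d = sqrt(1092.89) = 33.0589

33.0589


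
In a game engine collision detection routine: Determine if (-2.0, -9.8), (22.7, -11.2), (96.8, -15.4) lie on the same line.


Cross product: (22.7-(-2))*((-15.4)-(-9.8)) - ((-11.2)-(-9.8))*(96.8-(-2))
= 0

Yes, collinear


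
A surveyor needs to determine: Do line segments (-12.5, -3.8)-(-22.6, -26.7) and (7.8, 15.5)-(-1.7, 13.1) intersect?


Cross products: d1=134.63, d2=327.94, d3=269.94, d4=76.63
d1*d2 < 0 and d3*d4 < 0? no

No, they don't intersect


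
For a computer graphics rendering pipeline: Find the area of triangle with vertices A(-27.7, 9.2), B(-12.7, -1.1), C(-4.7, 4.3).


Area = |x_A(y_B-y_C) + x_B(y_C-y_A) + x_C(y_A-y_B)|/2
= |149.58 + 62.23 + (-48.41)|/2
= 163.4/2 = 81.7

81.7


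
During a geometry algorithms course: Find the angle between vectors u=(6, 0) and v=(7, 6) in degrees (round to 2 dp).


u.v = 42, |u| = sqrt(36) = 6, |v| = sqrt(85) = 9.2195
cos(theta) = u.v/(|u||v|) = 42/sqrt(3060) = 0.759257
theta = acos(0.759257) = 40.6 degrees

40.6 degrees


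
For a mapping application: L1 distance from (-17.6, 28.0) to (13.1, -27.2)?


|(-17.6)-13.1| + |28-(-27.2)| = 30.7 + 55.2 = 85.9

85.9


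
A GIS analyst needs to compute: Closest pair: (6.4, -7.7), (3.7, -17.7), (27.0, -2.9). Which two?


d(P0,P1) = 10.3581, d(P0,P2) = 21.1518, d(P1,P2) = 27.6031
Closest: P0 and P1

Closest pair: (6.4, -7.7) and (3.7, -17.7), distance = 10.3581


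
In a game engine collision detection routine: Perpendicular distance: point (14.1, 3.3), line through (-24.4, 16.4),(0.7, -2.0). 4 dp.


|cross product| = 379.59
|line direction| = sqrt(968.57) = 31.1219
Distance = 379.59/sqrt(968.57) = 12.1969

12.1969


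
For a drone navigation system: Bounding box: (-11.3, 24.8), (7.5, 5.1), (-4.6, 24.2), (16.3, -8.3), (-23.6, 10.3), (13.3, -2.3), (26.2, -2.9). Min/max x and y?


x range: [-23.6, 26.2]
y range: [-8.3, 24.8]
Bounding box: (-23.6,-8.3) to (26.2,24.8)

(-23.6,-8.3) to (26.2,24.8)


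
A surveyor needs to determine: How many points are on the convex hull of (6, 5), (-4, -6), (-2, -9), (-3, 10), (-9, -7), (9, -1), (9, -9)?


Convex hull vertices (CCW): (-9, -7), (-2, -9), (9, -9), (9, -1), (6, 5), (-3, 10)
Count = 6

6


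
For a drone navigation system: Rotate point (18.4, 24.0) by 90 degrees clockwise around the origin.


90° CW: (x,y) -> (y, -x)
(18.4,24) -> (24, -18.4)

(24, -18.4)


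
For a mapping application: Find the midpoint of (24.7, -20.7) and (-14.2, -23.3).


M = ((24.7+(-14.2))/2, ((-20.7)+(-23.3))/2)
= (5.25, -22)

(5.25, -22)


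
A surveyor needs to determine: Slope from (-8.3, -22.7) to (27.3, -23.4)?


slope = (y2-y1)/(x2-x1) = ((-23.4)-(-22.7))/(27.3-(-8.3)) = (-0.7)/35.6 = -0.0197

-0.0197


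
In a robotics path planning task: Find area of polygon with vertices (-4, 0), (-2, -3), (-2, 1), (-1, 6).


Shoelace sum: ((-4)*(-3) - (-2)*0) + ((-2)*1 - (-2)*(-3)) + ((-2)*6 - (-1)*1) + ((-1)*0 - (-4)*6)
= 17
Area = |17|/2 = 8.5

8.5


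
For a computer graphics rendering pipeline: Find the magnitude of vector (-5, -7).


|u| = sqrt((-5)^2 + (-7)^2) = sqrt(74) = 8.6023

8.6023


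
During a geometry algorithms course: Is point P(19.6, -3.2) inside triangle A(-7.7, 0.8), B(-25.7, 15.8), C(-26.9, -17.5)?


Cross products: AB x AP = -337.5, BC x BP = 1531.29, CA x CP = -576.39
All same sign? no

No, outside


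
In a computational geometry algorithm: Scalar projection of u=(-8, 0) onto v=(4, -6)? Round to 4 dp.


u.v = -32, |v| = sqrt(52) = 7.2111
Scalar projection = u.v / |v| = -32 / sqrt(52) = -4.4376

-4.4376


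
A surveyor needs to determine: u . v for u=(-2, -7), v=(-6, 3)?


u . v = u_x*v_x + u_y*v_y = (-2)*(-6) + (-7)*3
= 12 + (-21) = -9

-9


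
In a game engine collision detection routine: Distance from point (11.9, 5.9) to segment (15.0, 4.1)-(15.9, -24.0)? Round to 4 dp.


Project P onto AB: t = 0 (clamped to [0,1])
Closest point on segment: (15, 4.1)
Distance: 3.5847

3.5847


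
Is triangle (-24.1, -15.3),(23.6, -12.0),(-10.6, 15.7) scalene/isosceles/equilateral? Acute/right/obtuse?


Side lengths squared: AB^2=2286.18, BC^2=1936.93, CA^2=1143.25
Sorted: [1143.25, 1936.93, 2286.18]
By sides: Scalene, By angles: Acute

Scalene, Acute


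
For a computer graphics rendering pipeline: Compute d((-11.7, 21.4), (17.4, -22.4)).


dx=29.1, dy=-43.8
d^2 = 29.1^2 + (-43.8)^2 = 2765.25
d = sqrt(2765.25) = 52.5856

52.5856


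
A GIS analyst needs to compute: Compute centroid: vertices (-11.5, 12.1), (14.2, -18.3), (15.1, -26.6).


Centroid = ((x_A+x_B+x_C)/3, (y_A+y_B+y_C)/3)
= (((-11.5)+14.2+15.1)/3, (12.1+(-18.3)+(-26.6))/3)
= (5.9333, -10.9333)

(5.9333, -10.9333)


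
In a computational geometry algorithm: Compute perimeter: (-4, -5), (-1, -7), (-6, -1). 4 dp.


Sides: (-4, -5)->(-1, -7): sqrt(13) = 3.605551, (-1, -7)->(-6, -1): sqrt(61) = 7.81025, (-6, -1)->(-4, -5): sqrt(20) = 4.472136
Sum = 15.887937
Perimeter = 15.8879

15.8879


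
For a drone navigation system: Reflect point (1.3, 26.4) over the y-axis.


Reflection over y-axis: (x,y) -> (-x,y)
(1.3, 26.4) -> (-1.3, 26.4)

(-1.3, 26.4)


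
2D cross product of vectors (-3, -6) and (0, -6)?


u x v = u_x*v_y - u_y*v_x = (-3)*(-6) - (-6)*0
= 18 - 0 = 18

18


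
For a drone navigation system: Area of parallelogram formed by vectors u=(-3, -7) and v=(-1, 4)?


|u x v| = |(-3)*4 - (-7)*(-1)|
= |(-12) - 7| = 19

19


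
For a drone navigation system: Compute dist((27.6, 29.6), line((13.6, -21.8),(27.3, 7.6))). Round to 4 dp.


|cross product| = 292.58
|line direction| = sqrt(1052.05) = 32.4353
Distance = 292.58/sqrt(1052.05) = 9.0204

9.0204


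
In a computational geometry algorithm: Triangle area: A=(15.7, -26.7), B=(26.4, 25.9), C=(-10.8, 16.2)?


Area = |x_A(y_B-y_C) + x_B(y_C-y_A) + x_C(y_A-y_B)|/2
= |152.29 + 1132.56 + 568.08|/2
= 1852.93/2 = 926.465

926.465


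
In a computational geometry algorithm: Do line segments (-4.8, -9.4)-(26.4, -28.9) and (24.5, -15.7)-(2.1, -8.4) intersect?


Cross products: d1=72.77, d2=281.81, d3=374.79, d4=165.75
d1*d2 < 0 and d3*d4 < 0? no

No, they don't intersect


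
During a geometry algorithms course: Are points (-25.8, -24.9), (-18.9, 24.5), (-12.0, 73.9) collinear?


Cross product: ((-18.9)-(-25.8))*(73.9-(-24.9)) - (24.5-(-24.9))*((-12)-(-25.8))
= 0

Yes, collinear


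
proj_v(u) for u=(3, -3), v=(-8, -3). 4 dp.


u.v = -15, |v| = sqrt(73) = 8.544
Scalar projection = u.v / |v| = -15 / sqrt(73) = -1.7556

-1.7556


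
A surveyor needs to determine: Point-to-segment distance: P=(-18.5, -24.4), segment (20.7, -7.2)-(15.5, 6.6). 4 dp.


Project P onto AB: t = 0 (clamped to [0,1])
Closest point on segment: (20.7, -7.2)
Distance: 42.8075

42.8075


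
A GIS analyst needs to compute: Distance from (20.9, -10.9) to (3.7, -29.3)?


dx=-17.2, dy=-18.4
d^2 = (-17.2)^2 + (-18.4)^2 = 634.4
d = sqrt(634.4) = 25.1873

25.1873


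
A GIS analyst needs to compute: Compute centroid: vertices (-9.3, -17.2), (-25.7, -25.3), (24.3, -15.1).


Centroid = ((x_A+x_B+x_C)/3, (y_A+y_B+y_C)/3)
= (((-9.3)+(-25.7)+24.3)/3, ((-17.2)+(-25.3)+(-15.1))/3)
= (-3.5667, -19.2)

(-3.5667, -19.2)


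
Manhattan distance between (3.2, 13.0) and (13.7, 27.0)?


|3.2-13.7| + |13-27| = 10.5 + 14 = 24.5

24.5


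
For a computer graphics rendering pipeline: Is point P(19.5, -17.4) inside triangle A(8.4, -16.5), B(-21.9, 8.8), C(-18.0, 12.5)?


Cross products: AB x AP = -253.56, BC x BP = -255.36, CA x CP = 298.14
All same sign? no

No, outside


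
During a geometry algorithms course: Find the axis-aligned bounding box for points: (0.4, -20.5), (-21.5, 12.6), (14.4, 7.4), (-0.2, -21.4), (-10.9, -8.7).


x range: [-21.5, 14.4]
y range: [-21.4, 12.6]
Bounding box: (-21.5,-21.4) to (14.4,12.6)

(-21.5,-21.4) to (14.4,12.6)


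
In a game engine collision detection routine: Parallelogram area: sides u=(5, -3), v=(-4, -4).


|u x v| = |5*(-4) - (-3)*(-4)|
= |(-20) - 12| = 32

32


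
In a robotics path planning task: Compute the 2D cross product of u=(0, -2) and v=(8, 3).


u x v = u_x*v_y - u_y*v_x = 0*3 - (-2)*8
= 0 - (-16) = 16

16


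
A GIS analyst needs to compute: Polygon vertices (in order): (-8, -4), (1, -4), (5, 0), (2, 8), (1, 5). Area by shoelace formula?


Shoelace sum: ((-8)*(-4) - 1*(-4)) + (1*0 - 5*(-4)) + (5*8 - 2*0) + (2*5 - 1*8) + (1*(-4) - (-8)*5)
= 134
Area = |134|/2 = 67

67


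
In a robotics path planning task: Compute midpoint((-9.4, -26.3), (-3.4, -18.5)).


M = (((-9.4)+(-3.4))/2, ((-26.3)+(-18.5))/2)
= (-6.4, -22.4)

(-6.4, -22.4)


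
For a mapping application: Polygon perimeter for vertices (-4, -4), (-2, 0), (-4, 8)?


Sides: (-4, -4)->(-2, 0): sqrt(20) = 4.472136, (-2, 0)->(-4, 8): sqrt(68) = 8.246211, (-4, 8)->(-4, -4): sqrt(144) = 12
Sum = 24.718347
Perimeter = 24.7183

24.7183


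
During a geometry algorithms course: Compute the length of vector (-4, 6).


|u| = sqrt((-4)^2 + 6^2) = sqrt(52) = 7.2111

7.2111


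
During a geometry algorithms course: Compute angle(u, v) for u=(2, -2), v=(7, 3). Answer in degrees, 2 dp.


u.v = 8, |u| = sqrt(8) = 2.8284, |v| = sqrt(58) = 7.6158
cos(theta) = u.v/(|u||v|) = 8/sqrt(464) = 0.371391
theta = acos(0.371391) = 68.2 degrees

68.2 degrees


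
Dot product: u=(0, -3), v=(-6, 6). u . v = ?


u . v = u_x*v_x + u_y*v_y = 0*(-6) + (-3)*6
= 0 + (-18) = -18

-18


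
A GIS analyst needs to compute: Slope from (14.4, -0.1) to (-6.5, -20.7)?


slope = (y2-y1)/(x2-x1) = ((-20.7)-(-0.1))/((-6.5)-14.4) = (-20.6)/(-20.9) = 0.9856

0.9856


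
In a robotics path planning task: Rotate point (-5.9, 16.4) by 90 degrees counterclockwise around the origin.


90° CCW: (x,y) -> (-y, x)
(-5.9,16.4) -> (-16.4, -5.9)

(-16.4, -5.9)


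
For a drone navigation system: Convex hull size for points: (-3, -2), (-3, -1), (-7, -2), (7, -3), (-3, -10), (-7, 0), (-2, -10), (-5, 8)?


Convex hull vertices (CCW): (-7, -2), (-3, -10), (-2, -10), (7, -3), (-5, 8), (-7, 0)
Count = 6

6


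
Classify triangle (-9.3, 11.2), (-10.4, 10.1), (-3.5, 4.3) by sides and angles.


Side lengths squared: AB^2=2.42, BC^2=81.25, CA^2=81.25
Sorted: [2.42, 81.25, 81.25]
By sides: Isosceles, By angles: Acute

Isosceles, Acute


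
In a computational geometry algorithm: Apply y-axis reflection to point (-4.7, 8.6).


Reflection over y-axis: (x,y) -> (-x,y)
(-4.7, 8.6) -> (4.7, 8.6)

(4.7, 8.6)


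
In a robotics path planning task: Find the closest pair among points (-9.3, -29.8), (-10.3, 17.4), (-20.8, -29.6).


d(P0,P1) = 47.2106, d(P0,P2) = 11.5017, d(P1,P2) = 48.1586
Closest: P0 and P2

Closest pair: (-9.3, -29.8) and (-20.8, -29.6), distance = 11.5017


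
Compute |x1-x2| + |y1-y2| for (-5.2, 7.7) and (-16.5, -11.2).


|(-5.2)-(-16.5)| + |7.7-(-11.2)| = 11.3 + 18.9 = 30.2

30.2


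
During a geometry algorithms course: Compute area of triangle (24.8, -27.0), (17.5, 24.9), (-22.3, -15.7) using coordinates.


Area = |x_A(y_B-y_C) + x_B(y_C-y_A) + x_C(y_A-y_B)|/2
= |1006.88 + 197.75 + 1157.37|/2
= 2362/2 = 1181

1181


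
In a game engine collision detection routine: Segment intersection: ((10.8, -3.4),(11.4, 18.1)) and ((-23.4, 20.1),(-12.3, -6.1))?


Cross products: d1=635.19, d2=889.56, d3=749.4, d4=495.03
d1*d2 < 0 and d3*d4 < 0? no

No, they don't intersect


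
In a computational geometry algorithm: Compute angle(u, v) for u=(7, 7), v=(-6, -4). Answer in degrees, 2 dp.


u.v = -70, |u| = sqrt(98) = 9.8995, |v| = sqrt(52) = 7.2111
cos(theta) = u.v/(|u||v|) = -70/sqrt(5096) = -0.980581
theta = acos(-0.980581) = 168.69 degrees

168.69 degrees


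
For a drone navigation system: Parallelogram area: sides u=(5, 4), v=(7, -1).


|u x v| = |5*(-1) - 4*7|
= |(-5) - 28| = 33

33


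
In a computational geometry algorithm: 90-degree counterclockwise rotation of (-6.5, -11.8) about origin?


90° CCW: (x,y) -> (-y, x)
(-6.5,-11.8) -> (11.8, -6.5)

(11.8, -6.5)


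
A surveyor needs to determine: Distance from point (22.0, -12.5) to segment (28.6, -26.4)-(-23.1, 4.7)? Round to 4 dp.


Project P onto AB: t = 0.2125 (clamped to [0,1])
Closest point on segment: (17.6139, -19.7913)
Distance: 8.5089

8.5089


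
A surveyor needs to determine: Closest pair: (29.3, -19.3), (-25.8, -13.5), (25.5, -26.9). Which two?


d(P0,P1) = 55.4044, d(P0,P2) = 8.4971, d(P1,P2) = 53.0212
Closest: P0 and P2

Closest pair: (29.3, -19.3) and (25.5, -26.9), distance = 8.4971


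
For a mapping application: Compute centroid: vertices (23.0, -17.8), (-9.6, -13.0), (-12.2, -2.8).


Centroid = ((x_A+x_B+x_C)/3, (y_A+y_B+y_C)/3)
= ((23+(-9.6)+(-12.2))/3, ((-17.8)+(-13)+(-2.8))/3)
= (0.4, -11.2)

(0.4, -11.2)


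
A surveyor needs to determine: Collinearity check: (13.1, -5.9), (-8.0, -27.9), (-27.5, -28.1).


Cross product: ((-8)-13.1)*((-28.1)-(-5.9)) - ((-27.9)-(-5.9))*((-27.5)-13.1)
= -424.78

No, not collinear


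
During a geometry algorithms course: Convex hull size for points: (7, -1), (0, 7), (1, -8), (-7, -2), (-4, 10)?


Convex hull vertices (CCW): (-7, -2), (1, -8), (7, -1), (0, 7), (-4, 10)
Count = 5

5


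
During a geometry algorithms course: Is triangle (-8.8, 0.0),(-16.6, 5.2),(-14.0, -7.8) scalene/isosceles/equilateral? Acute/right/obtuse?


Side lengths squared: AB^2=87.88, BC^2=175.76, CA^2=87.88
Sorted: [87.88, 87.88, 175.76]
By sides: Isosceles, By angles: Right

Isosceles, Right


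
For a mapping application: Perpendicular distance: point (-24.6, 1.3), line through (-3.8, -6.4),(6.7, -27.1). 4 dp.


|cross product| = 349.71
|line direction| = sqrt(538.74) = 23.2108
Distance = 349.71/sqrt(538.74) = 15.0667

15.0667


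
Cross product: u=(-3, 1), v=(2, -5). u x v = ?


u x v = u_x*v_y - u_y*v_x = (-3)*(-5) - 1*2
= 15 - 2 = 13

13


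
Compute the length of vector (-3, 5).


|u| = sqrt((-3)^2 + 5^2) = sqrt(34) = 5.831

5.831


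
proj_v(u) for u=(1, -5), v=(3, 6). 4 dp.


u.v = -27, |v| = sqrt(45) = 6.7082
Scalar projection = u.v / |v| = -27 / sqrt(45) = -4.0249

-4.0249


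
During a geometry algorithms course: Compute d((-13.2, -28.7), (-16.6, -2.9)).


dx=-3.4, dy=25.8
d^2 = (-3.4)^2 + 25.8^2 = 677.2
d = sqrt(677.2) = 26.0231

26.0231


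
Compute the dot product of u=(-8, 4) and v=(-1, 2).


u . v = u_x*v_x + u_y*v_y = (-8)*(-1) + 4*2
= 8 + 8 = 16

16


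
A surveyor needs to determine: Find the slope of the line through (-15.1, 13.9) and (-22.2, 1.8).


slope = (y2-y1)/(x2-x1) = (1.8-13.9)/((-22.2)-(-15.1)) = (-12.1)/(-7.1) = 1.7042

1.7042


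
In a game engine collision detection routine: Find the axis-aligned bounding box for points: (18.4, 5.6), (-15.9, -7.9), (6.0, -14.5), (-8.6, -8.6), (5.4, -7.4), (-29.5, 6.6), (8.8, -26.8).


x range: [-29.5, 18.4]
y range: [-26.8, 6.6]
Bounding box: (-29.5,-26.8) to (18.4,6.6)

(-29.5,-26.8) to (18.4,6.6)


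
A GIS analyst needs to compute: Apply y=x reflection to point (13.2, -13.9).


Reflection over y=x: (x,y) -> (y,x)
(13.2, -13.9) -> (-13.9, 13.2)

(-13.9, 13.2)


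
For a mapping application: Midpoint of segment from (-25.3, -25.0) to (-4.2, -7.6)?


M = (((-25.3)+(-4.2))/2, ((-25)+(-7.6))/2)
= (-14.75, -16.3)

(-14.75, -16.3)


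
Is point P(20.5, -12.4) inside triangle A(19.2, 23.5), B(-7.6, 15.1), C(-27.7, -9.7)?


Cross products: AB x AP = 973.04, BC x BP = 1249.63, CA x CP = -1726.87
All same sign? no

No, outside


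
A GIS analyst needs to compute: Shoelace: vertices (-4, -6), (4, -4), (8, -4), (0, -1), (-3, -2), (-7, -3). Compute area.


Shoelace sum: ((-4)*(-4) - 4*(-6)) + (4*(-4) - 8*(-4)) + (8*(-1) - 0*(-4)) + (0*(-2) - (-3)*(-1)) + ((-3)*(-3) - (-7)*(-2)) + ((-7)*(-6) - (-4)*(-3))
= 70
Area = |70|/2 = 35

35


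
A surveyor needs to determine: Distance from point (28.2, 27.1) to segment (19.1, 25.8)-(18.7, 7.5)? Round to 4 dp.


Project P onto AB: t = 0 (clamped to [0,1])
Closest point on segment: (19.1, 25.8)
Distance: 9.1924

9.1924


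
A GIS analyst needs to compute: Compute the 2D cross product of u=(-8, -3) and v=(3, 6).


u x v = u_x*v_y - u_y*v_x = (-8)*6 - (-3)*3
= (-48) - (-9) = -39

-39


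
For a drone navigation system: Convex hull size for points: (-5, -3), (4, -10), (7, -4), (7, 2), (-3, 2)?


Convex hull vertices (CCW): (-5, -3), (4, -10), (7, -4), (7, 2), (-3, 2)
Count = 5

5


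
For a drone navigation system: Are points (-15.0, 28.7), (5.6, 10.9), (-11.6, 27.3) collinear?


Cross product: (5.6-(-15))*(27.3-28.7) - (10.9-28.7)*((-11.6)-(-15))
= 31.68

No, not collinear


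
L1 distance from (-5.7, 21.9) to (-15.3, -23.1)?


|(-5.7)-(-15.3)| + |21.9-(-23.1)| = 9.6 + 45 = 54.6

54.6


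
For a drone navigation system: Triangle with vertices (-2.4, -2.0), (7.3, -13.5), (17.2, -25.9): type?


Side lengths squared: AB^2=226.34, BC^2=251.77, CA^2=955.37
Sorted: [226.34, 251.77, 955.37]
By sides: Scalene, By angles: Obtuse

Scalene, Obtuse


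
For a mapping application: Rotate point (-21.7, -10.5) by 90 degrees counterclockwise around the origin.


90° CCW: (x,y) -> (-y, x)
(-21.7,-10.5) -> (10.5, -21.7)

(10.5, -21.7)


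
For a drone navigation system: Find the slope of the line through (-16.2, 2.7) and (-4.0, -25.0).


slope = (y2-y1)/(x2-x1) = ((-25)-2.7)/((-4)-(-16.2)) = (-27.7)/12.2 = -2.2705

-2.2705


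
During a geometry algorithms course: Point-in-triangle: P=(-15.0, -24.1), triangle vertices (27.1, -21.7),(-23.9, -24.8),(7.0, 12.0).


Cross products: AB x AP = -8.11, BC x BP = -305.89, CA x CP = -1467.01
All same sign? yes

Yes, inside


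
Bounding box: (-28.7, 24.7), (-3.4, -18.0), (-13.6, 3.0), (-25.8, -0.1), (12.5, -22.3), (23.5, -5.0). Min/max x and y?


x range: [-28.7, 23.5]
y range: [-22.3, 24.7]
Bounding box: (-28.7,-22.3) to (23.5,24.7)

(-28.7,-22.3) to (23.5,24.7)


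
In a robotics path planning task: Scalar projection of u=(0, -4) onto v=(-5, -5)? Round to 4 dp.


u.v = 20, |v| = sqrt(50) = 7.0711
Scalar projection = u.v / |v| = 20 / sqrt(50) = 2.8284

2.8284


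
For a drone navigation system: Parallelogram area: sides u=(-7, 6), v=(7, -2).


|u x v| = |(-7)*(-2) - 6*7|
= |14 - 42| = 28

28


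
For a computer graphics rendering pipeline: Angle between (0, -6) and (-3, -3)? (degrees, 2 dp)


u.v = 18, |u| = sqrt(36) = 6, |v| = sqrt(18) = 4.2426
cos(theta) = u.v/(|u||v|) = 18/sqrt(648) = 0.707107
theta = acos(0.707107) = 45 degrees

45 degrees


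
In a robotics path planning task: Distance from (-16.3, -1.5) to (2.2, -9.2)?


dx=18.5, dy=-7.7
d^2 = 18.5^2 + (-7.7)^2 = 401.54
d = sqrt(401.54) = 20.0385

20.0385


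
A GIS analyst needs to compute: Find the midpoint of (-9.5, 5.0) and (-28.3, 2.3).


M = (((-9.5)+(-28.3))/2, (5+2.3)/2)
= (-18.9, 3.65)

(-18.9, 3.65)


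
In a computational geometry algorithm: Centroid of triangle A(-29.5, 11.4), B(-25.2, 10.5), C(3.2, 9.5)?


Centroid = ((x_A+x_B+x_C)/3, (y_A+y_B+y_C)/3)
= (((-29.5)+(-25.2)+3.2)/3, (11.4+10.5+9.5)/3)
= (-17.1667, 10.4667)

(-17.1667, 10.4667)


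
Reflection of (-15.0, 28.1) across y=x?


Reflection over y=x: (x,y) -> (y,x)
(-15, 28.1) -> (28.1, -15)

(28.1, -15)


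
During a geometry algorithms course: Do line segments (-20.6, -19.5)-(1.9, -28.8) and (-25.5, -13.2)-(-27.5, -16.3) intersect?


Cross products: d1=27.79, d2=116.14, d3=96.18, d4=7.83
d1*d2 < 0 and d3*d4 < 0? no

No, they don't intersect


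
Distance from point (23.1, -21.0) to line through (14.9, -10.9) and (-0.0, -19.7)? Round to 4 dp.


|cross product| = 222.65
|line direction| = sqrt(299.45) = 17.3046
Distance = 222.65/sqrt(299.45) = 12.8665

12.8665


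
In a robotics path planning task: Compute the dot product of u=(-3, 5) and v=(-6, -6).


u . v = u_x*v_x + u_y*v_y = (-3)*(-6) + 5*(-6)
= 18 + (-30) = -12

-12


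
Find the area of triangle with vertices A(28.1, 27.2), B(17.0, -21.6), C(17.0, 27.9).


Area = |x_A(y_B-y_C) + x_B(y_C-y_A) + x_C(y_A-y_B)|/2
= |(-1390.95) + 11.9 + 829.6|/2
= 549.45/2 = 274.725

274.725


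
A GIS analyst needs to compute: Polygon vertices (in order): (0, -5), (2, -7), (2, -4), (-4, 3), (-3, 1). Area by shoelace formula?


Shoelace sum: (0*(-7) - 2*(-5)) + (2*(-4) - 2*(-7)) + (2*3 - (-4)*(-4)) + ((-4)*1 - (-3)*3) + ((-3)*(-5) - 0*1)
= 26
Area = |26|/2 = 13

13


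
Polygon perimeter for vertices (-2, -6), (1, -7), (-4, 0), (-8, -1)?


Sides: (-2, -6)->(1, -7): sqrt(10) = 3.162278, (1, -7)->(-4, 0): sqrt(74) = 8.602325, (-4, 0)->(-8, -1): sqrt(17) = 4.123106, (-8, -1)->(-2, -6): sqrt(61) = 7.81025
Sum = 23.697959
Perimeter = 23.698

23.698


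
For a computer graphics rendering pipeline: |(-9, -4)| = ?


|u| = sqrt((-9)^2 + (-4)^2) = sqrt(97) = 9.8489

9.8489


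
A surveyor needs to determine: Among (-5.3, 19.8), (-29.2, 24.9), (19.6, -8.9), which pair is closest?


d(P0,P1) = 24.4381, d(P0,P2) = 37.9961, d(P1,P2) = 59.3623
Closest: P0 and P1

Closest pair: (-5.3, 19.8) and (-29.2, 24.9), distance = 24.4381


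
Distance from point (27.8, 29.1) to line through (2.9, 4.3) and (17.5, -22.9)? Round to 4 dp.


|cross product| = 1039.36
|line direction| = sqrt(953) = 30.8707
Distance = 1039.36/sqrt(953) = 33.6682

33.6682


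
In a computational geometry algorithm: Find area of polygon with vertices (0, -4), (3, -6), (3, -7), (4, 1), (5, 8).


Shoelace sum: (0*(-6) - 3*(-4)) + (3*(-7) - 3*(-6)) + (3*1 - 4*(-7)) + (4*8 - 5*1) + (5*(-4) - 0*8)
= 47
Area = |47|/2 = 23.5

23.5


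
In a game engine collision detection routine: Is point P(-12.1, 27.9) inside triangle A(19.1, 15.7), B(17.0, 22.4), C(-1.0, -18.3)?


Cross products: AB x AP = 183.42, BC x BP = -1283.37, CA x CP = 1306.02
All same sign? no

No, outside


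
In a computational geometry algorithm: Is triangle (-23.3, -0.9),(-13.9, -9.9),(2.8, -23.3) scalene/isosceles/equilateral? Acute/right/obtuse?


Side lengths squared: AB^2=169.36, BC^2=458.45, CA^2=1182.97
Sorted: [169.36, 458.45, 1182.97]
By sides: Scalene, By angles: Obtuse

Scalene, Obtuse


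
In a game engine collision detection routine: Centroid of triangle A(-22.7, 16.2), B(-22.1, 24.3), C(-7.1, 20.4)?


Centroid = ((x_A+x_B+x_C)/3, (y_A+y_B+y_C)/3)
= (((-22.7)+(-22.1)+(-7.1))/3, (16.2+24.3+20.4)/3)
= (-17.3, 20.3)

(-17.3, 20.3)


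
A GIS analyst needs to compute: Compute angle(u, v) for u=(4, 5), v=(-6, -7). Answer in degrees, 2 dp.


u.v = -59, |u| = sqrt(41) = 6.4031, |v| = sqrt(85) = 9.2195
cos(theta) = u.v/(|u||v|) = -59/sqrt(3485) = -0.999426
theta = acos(-0.999426) = 178.06 degrees

178.06 degrees


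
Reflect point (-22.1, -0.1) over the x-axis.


Reflection over x-axis: (x,y) -> (x,-y)
(-22.1, -0.1) -> (-22.1, 0.1)

(-22.1, 0.1)


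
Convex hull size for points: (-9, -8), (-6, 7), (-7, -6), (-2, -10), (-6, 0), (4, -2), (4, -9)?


Convex hull vertices (CCW): (-9, -8), (-2, -10), (4, -9), (4, -2), (-6, 7)
Count = 5

5


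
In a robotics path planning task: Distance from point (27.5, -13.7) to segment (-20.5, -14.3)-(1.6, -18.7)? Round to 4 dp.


Project P onto AB: t = 1 (clamped to [0,1])
Closest point on segment: (1.6, -18.7)
Distance: 26.3782

26.3782


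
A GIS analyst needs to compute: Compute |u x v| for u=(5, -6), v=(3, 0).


|u x v| = |5*0 - (-6)*3|
= |0 - (-18)| = 18

18


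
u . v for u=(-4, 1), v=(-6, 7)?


u . v = u_x*v_x + u_y*v_y = (-4)*(-6) + 1*7
= 24 + 7 = 31

31


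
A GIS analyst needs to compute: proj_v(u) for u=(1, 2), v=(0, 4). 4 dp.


u.v = 8, |v| = sqrt(16) = 4
Scalar projection = u.v / |v| = 8 / sqrt(16) = 2

2


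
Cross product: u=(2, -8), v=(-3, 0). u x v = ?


u x v = u_x*v_y - u_y*v_x = 2*0 - (-8)*(-3)
= 0 - 24 = -24

-24


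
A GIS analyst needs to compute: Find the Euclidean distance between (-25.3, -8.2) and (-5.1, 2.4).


dx=20.2, dy=10.6
d^2 = 20.2^2 + 10.6^2 = 520.4
d = sqrt(520.4) = 22.8123

22.8123


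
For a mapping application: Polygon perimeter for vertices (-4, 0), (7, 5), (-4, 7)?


Sides: (-4, 0)->(7, 5): sqrt(146) = 12.083046, (7, 5)->(-4, 7): sqrt(125) = 11.18034, (-4, 7)->(-4, 0): sqrt(49) = 7
Sum = 30.263386
Perimeter = 30.2634

30.2634


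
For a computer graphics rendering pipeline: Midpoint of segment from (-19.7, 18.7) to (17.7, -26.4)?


M = (((-19.7)+17.7)/2, (18.7+(-26.4))/2)
= (-1, -3.85)

(-1, -3.85)


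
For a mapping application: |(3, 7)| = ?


|u| = sqrt(3^2 + 7^2) = sqrt(58) = 7.6158

7.6158


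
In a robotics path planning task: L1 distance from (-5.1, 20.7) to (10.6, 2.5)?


|(-5.1)-10.6| + |20.7-2.5| = 15.7 + 18.2 = 33.9

33.9


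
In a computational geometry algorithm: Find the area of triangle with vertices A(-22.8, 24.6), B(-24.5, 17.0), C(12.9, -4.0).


Area = |x_A(y_B-y_C) + x_B(y_C-y_A) + x_C(y_A-y_B)|/2
= |(-478.8) + 700.7 + 98.04|/2
= 319.94/2 = 159.97

159.97


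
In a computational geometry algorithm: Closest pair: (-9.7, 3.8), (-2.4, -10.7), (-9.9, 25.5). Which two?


d(P0,P1) = 16.2339, d(P0,P2) = 21.7009, d(P1,P2) = 36.9688
Closest: P0 and P1

Closest pair: (-9.7, 3.8) and (-2.4, -10.7), distance = 16.2339


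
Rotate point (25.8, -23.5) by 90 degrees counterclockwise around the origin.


90° CCW: (x,y) -> (-y, x)
(25.8,-23.5) -> (23.5, 25.8)

(23.5, 25.8)


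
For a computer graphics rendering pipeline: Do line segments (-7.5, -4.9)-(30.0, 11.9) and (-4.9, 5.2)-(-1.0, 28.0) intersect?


Cross products: d1=19.89, d2=-769.59, d3=335.07, d4=1124.55
d1*d2 < 0 and d3*d4 < 0? no

No, they don't intersect


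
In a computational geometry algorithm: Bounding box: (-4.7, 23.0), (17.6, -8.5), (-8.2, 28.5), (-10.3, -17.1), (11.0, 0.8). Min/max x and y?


x range: [-10.3, 17.6]
y range: [-17.1, 28.5]
Bounding box: (-10.3,-17.1) to (17.6,28.5)

(-10.3,-17.1) to (17.6,28.5)


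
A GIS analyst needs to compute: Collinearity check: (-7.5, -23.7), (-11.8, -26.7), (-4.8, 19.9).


Cross product: ((-11.8)-(-7.5))*(19.9-(-23.7)) - ((-26.7)-(-23.7))*((-4.8)-(-7.5))
= -179.38

No, not collinear


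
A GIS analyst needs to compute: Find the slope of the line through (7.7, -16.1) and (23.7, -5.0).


slope = (y2-y1)/(x2-x1) = ((-5)-(-16.1))/(23.7-7.7) = 11.1/16 = 0.6937

0.6937


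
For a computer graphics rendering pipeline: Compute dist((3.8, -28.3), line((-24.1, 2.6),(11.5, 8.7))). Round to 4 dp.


|cross product| = 1270.23
|line direction| = sqrt(1304.57) = 36.1188
Distance = 1270.23/sqrt(1304.57) = 35.1681

35.1681


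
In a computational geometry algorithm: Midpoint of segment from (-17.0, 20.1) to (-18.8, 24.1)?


M = (((-17)+(-18.8))/2, (20.1+24.1)/2)
= (-17.9, 22.1)

(-17.9, 22.1)


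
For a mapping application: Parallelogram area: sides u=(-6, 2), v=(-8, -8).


|u x v| = |(-6)*(-8) - 2*(-8)|
= |48 - (-16)| = 64

64


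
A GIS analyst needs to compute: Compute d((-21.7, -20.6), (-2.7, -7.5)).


dx=19, dy=13.1
d^2 = 19^2 + 13.1^2 = 532.61
d = sqrt(532.61) = 23.0783

23.0783


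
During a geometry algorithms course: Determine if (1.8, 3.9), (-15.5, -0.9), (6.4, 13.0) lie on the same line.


Cross product: ((-15.5)-1.8)*(13-3.9) - ((-0.9)-3.9)*(6.4-1.8)
= -135.35

No, not collinear


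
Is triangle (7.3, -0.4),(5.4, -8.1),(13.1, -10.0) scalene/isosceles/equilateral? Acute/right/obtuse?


Side lengths squared: AB^2=62.9, BC^2=62.9, CA^2=125.8
Sorted: [62.9, 62.9, 125.8]
By sides: Isosceles, By angles: Right

Isosceles, Right


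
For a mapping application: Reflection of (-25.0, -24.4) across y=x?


Reflection over y=x: (x,y) -> (y,x)
(-25, -24.4) -> (-24.4, -25)

(-24.4, -25)


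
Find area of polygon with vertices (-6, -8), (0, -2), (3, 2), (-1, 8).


Shoelace sum: ((-6)*(-2) - 0*(-8)) + (0*2 - 3*(-2)) + (3*8 - (-1)*2) + ((-1)*(-8) - (-6)*8)
= 100
Area = |100|/2 = 50

50


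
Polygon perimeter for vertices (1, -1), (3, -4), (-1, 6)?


Sides: (1, -1)->(3, -4): sqrt(13) = 3.605551, (3, -4)->(-1, 6): sqrt(116) = 10.77033, (-1, 6)->(1, -1): sqrt(53) = 7.28011
Sum = 21.655991
Perimeter = 21.656

21.656


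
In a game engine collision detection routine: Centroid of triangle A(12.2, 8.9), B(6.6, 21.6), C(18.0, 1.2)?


Centroid = ((x_A+x_B+x_C)/3, (y_A+y_B+y_C)/3)
= ((12.2+6.6+18)/3, (8.9+21.6+1.2)/3)
= (12.2667, 10.5667)

(12.2667, 10.5667)


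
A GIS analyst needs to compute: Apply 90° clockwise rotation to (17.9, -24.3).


90° CW: (x,y) -> (y, -x)
(17.9,-24.3) -> (-24.3, -17.9)

(-24.3, -17.9)


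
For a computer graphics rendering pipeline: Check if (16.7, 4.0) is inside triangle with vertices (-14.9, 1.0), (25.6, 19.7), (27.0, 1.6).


Cross products: AB x AP = -469.42, BC x BP = -183.07, CA x CP = -106.74
All same sign? yes

Yes, inside


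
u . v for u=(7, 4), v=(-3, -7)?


u . v = u_x*v_x + u_y*v_y = 7*(-3) + 4*(-7)
= (-21) + (-28) = -49

-49


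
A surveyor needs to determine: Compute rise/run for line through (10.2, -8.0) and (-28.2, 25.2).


slope = (y2-y1)/(x2-x1) = (25.2-(-8))/((-28.2)-10.2) = 33.2/(-38.4) = -0.8646

-0.8646


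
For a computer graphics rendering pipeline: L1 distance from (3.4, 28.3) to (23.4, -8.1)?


|3.4-23.4| + |28.3-(-8.1)| = 20 + 36.4 = 56.4

56.4


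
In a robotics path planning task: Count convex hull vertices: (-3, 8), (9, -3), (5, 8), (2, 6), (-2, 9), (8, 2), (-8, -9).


Convex hull vertices (CCW): (-8, -9), (9, -3), (8, 2), (5, 8), (-2, 9), (-3, 8)
Count = 6

6


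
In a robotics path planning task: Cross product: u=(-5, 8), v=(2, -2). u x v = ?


u x v = u_x*v_y - u_y*v_x = (-5)*(-2) - 8*2
= 10 - 16 = -6

-6


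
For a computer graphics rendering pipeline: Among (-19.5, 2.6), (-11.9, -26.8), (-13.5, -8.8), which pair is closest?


d(P0,P1) = 30.3664, d(P0,P2) = 12.8825, d(P1,P2) = 18.071
Closest: P0 and P2

Closest pair: (-19.5, 2.6) and (-13.5, -8.8), distance = 12.8825


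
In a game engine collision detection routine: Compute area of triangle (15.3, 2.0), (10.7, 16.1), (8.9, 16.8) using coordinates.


Area = |x_A(y_B-y_C) + x_B(y_C-y_A) + x_C(y_A-y_B)|/2
= |(-10.71) + 158.36 + (-125.49)|/2
= 22.16/2 = 11.08

11.08


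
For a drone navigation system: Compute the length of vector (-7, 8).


|u| = sqrt((-7)^2 + 8^2) = sqrt(113) = 10.6301

10.6301


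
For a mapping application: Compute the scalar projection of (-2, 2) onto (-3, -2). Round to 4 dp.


u.v = 2, |v| = sqrt(13) = 3.6056
Scalar projection = u.v / |v| = 2 / sqrt(13) = 0.5547

0.5547


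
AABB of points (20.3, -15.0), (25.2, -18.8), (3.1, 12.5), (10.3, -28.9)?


x range: [3.1, 25.2]
y range: [-28.9, 12.5]
Bounding box: (3.1,-28.9) to (25.2,12.5)

(3.1,-28.9) to (25.2,12.5)


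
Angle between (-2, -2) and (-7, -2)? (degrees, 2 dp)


u.v = 18, |u| = sqrt(8) = 2.8284, |v| = sqrt(53) = 7.2801
cos(theta) = u.v/(|u||v|) = 18/sqrt(424) = 0.874157
theta = acos(0.874157) = 29.05 degrees

29.05 degrees


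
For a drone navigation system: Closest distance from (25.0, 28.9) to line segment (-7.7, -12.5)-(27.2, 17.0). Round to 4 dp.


Project P onto AB: t = 1 (clamped to [0,1])
Closest point on segment: (27.2, 17)
Distance: 12.1017

12.1017


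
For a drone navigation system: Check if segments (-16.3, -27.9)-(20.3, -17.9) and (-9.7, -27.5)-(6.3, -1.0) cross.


Cross products: d1=168.5, d2=-641.4, d3=-51.36, d4=758.54
d1*d2 < 0 and d3*d4 < 0? yes

Yes, they intersect


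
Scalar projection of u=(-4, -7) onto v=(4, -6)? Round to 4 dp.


u.v = 26, |v| = sqrt(52) = 7.2111
Scalar projection = u.v / |v| = 26 / sqrt(52) = 3.6056

3.6056


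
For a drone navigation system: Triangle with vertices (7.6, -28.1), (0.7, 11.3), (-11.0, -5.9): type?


Side lengths squared: AB^2=1599.97, BC^2=432.73, CA^2=838.8
Sorted: [432.73, 838.8, 1599.97]
By sides: Scalene, By angles: Obtuse

Scalene, Obtuse


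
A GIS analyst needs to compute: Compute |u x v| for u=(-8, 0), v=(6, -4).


|u x v| = |(-8)*(-4) - 0*6|
= |32 - 0| = 32

32


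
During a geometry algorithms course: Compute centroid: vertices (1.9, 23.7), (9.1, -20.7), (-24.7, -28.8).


Centroid = ((x_A+x_B+x_C)/3, (y_A+y_B+y_C)/3)
= ((1.9+9.1+(-24.7))/3, (23.7+(-20.7)+(-28.8))/3)
= (-4.5667, -8.6)

(-4.5667, -8.6)


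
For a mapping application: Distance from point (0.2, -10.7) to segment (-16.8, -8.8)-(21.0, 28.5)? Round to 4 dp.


Project P onto AB: t = 0.2027 (clamped to [0,1])
Closest point on segment: (-9.1367, -1.2381)
Distance: 13.2929

13.2929


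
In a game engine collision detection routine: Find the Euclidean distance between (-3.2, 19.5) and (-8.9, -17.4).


dx=-5.7, dy=-36.9
d^2 = (-5.7)^2 + (-36.9)^2 = 1394.1
d = sqrt(1394.1) = 37.3376

37.3376


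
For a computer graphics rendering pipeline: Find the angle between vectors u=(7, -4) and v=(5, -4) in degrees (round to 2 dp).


u.v = 51, |u| = sqrt(65) = 8.0623, |v| = sqrt(41) = 6.4031
cos(theta) = u.v/(|u||v|) = 51/sqrt(2665) = 0.98792
theta = acos(0.98792) = 8.91 degrees

8.91 degrees
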